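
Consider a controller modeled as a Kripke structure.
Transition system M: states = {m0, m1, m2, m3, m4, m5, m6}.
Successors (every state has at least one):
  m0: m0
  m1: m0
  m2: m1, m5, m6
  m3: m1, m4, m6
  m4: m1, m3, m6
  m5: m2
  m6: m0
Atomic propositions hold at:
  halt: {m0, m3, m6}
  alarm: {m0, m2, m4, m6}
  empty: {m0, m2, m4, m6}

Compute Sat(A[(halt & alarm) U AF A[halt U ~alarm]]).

{m1, m3, m5}

Sat(halt & alarm) = {m0, m6}
Sat(~alarm) = {m1, m3, m5}
A[halt U ~alarm]: least fixpoint, start Z0 = Sat(~alarm) = {m1, m3, m5}, add states in Sat(halt) with every successor in Z. Already a fixed point.
Sat(A[halt U ~alarm]) = {m1, m3, m5}
AF A[halt U ~alarm]: least fixpoint, start Z0 = {m1, m3, m5}, add states with every successor in Z. Already a fixed point.
Sat(AF A[halt U ~alarm]) = {m1, m3, m5}
A[(halt & alarm) U AF A[halt U ~alarm]]: least fixpoint, start Z0 = Sat(AF A[halt U ~alarm]) = {m1, m3, m5}, add states in Sat(halt & alarm) with every successor in Z. Already a fixed point.
Sat(A[(halt & alarm) U AF A[halt U ~alarm]]) = {m1, m3, m5}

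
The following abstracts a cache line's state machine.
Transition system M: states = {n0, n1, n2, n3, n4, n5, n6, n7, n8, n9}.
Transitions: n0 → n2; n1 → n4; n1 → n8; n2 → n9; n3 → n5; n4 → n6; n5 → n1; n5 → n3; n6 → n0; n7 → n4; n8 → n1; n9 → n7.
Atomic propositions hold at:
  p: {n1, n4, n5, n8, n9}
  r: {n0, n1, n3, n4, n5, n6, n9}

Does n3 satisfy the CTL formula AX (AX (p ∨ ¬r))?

No

Sat(¬r) = {n2, n7, n8}
Sat(p ∨ ¬r) = {n1, n2, n4, n5, n7, n8, n9}
Sat(AX (p ∨ ¬r)) = {s : every successor in {n1, n2, n4, n5, n7, n8, n9}} = {n0, n1, n2, n3, n7, n8, n9}
Sat(AX (AX (p ∨ ¬r))) = {s : every successor in {n0, n1, n2, n3, n7, n8, n9}} = {n0, n2, n5, n6, n8, n9}
n3 ∉ Sat(AX (AX (p ∨ ¬r))) = {n0, n2, n5, n6, n8, n9}, so the formula does not hold at n3.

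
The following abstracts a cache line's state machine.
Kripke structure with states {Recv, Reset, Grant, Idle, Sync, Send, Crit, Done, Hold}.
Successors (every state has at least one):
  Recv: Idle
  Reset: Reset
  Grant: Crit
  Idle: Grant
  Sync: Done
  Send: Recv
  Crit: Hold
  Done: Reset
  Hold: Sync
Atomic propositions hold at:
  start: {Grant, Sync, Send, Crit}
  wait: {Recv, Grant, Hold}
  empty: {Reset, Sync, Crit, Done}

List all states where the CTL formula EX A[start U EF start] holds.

{Recv, Grant, Idle, Send, Crit, Hold}

EF start: least fixpoint, start Z0 = {Grant, Sync, Send, Crit}, add states with some successor in Z. Z1 = {Grant, Idle, Sync, Send, Crit, Hold}; Z2 = {Recv, Grant, Idle, Sync, Send, Crit, Hold}; fixed.
Sat(EF start) = {Recv, Grant, Idle, Sync, Send, Crit, Hold}
A[start U EF start]: least fixpoint, start Z0 = Sat(EF start) = {Recv, Grant, Idle, Sync, Send, Crit, Hold}, add states in Sat(start) with every successor in Z. Already a fixed point.
Sat(A[start U EF start]) = {Recv, Grant, Idle, Sync, Send, Crit, Hold}
Sat(EX A[start U EF start]) = {s : some successor in {Recv, Grant, Idle, Sync, Send, Crit, Hold}} = {Recv, Grant, Idle, Send, Crit, Hold}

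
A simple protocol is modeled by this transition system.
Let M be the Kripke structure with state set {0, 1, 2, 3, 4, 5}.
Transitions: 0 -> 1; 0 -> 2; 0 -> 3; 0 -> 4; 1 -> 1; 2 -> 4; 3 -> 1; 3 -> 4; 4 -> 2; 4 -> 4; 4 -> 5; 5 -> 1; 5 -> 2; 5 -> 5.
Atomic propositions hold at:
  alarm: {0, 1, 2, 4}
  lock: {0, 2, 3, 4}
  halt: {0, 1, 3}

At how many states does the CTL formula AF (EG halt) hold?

3

EG halt: greatest fixpoint, start Z0 = {0, 1, 3}, keep only states in Sat with some successor in Z. Already a fixed point.
Sat(EG halt) = {0, 1, 3}
AF (EG halt): least fixpoint, start Z0 = {0, 1, 3}, add states with every successor in Z. Already a fixed point.
Sat(AF (EG halt)) = {0, 1, 3}
|Sat(AF (EG halt))| = |{0, 1, 3}| = 3.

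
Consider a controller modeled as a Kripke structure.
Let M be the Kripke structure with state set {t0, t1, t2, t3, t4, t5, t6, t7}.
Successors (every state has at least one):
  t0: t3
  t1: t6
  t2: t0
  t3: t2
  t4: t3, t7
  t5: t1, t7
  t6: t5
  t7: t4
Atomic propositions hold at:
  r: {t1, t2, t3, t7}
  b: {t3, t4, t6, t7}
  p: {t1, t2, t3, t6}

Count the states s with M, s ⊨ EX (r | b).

Sat(r | b) = {t1, t2, t3, t4, t6, t7}
Sat(EX (r | b)) = {s : some successor in {t1, t2, t3, t4, t6, t7}} = {t0, t1, t3, t4, t5, t7}
|Sat(EX (r | b))| = |{t0, t1, t3, t4, t5, t7}| = 6.

6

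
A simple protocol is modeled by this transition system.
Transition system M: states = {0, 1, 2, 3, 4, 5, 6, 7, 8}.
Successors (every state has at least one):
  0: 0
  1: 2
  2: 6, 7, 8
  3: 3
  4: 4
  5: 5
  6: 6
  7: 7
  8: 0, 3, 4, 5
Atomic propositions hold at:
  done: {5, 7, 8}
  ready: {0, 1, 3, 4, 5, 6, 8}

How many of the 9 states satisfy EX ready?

Sat(EX ready) = {s : some successor in {0, 1, 3, 4, 5, 6, 8}} = {0, 2, 3, 4, 5, 6, 8}
|Sat(EX ready)| = |{0, 2, 3, 4, 5, 6, 8}| = 7.

7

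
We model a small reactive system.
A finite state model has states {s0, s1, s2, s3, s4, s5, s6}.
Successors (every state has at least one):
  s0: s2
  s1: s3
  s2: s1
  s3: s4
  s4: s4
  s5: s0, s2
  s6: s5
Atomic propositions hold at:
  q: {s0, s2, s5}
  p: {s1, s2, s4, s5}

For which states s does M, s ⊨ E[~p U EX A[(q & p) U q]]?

{s0, s5, s6}

Sat(~p) = {s0, s3, s6}
Sat(q & p) = {s2, s5}
A[(q & p) U q]: least fixpoint, start Z0 = Sat(q) = {s0, s2, s5}, add states in Sat(q & p) with every successor in Z. Already a fixed point.
Sat(A[(q & p) U q]) = {s0, s2, s5}
Sat(EX A[(q & p) U q]) = {s : some successor in {s0, s2, s5}} = {s0, s5, s6}
E[~p U EX A[(q & p) U q]]: least fixpoint, start Z0 = Sat(EX A[(q & p) U q]) = {s0, s5, s6}, add states in Sat(~p) with some successor in Z. Already a fixed point.
Sat(E[~p U EX A[(q & p) U q]]) = {s0, s5, s6}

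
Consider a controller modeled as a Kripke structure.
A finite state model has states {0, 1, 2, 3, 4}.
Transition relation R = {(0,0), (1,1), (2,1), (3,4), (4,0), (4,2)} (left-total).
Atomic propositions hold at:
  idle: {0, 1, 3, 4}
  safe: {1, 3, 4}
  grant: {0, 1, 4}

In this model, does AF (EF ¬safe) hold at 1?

Sat(¬safe) = {0, 2}
EF ¬safe: least fixpoint, start Z0 = {0, 2}, add states with some successor in Z. Z1 = {0, 2, 4}; Z2 = {0, 2, 3, 4}; fixed.
Sat(EF ¬safe) = {0, 2, 3, 4}
AF (EF ¬safe): least fixpoint, start Z0 = {0, 2, 3, 4}, add states with every successor in Z. Already a fixed point.
Sat(AF (EF ¬safe)) = {0, 2, 3, 4}
1 ∉ Sat(AF (EF ¬safe)) = {0, 2, 3, 4}, so the formula does not hold at 1.

No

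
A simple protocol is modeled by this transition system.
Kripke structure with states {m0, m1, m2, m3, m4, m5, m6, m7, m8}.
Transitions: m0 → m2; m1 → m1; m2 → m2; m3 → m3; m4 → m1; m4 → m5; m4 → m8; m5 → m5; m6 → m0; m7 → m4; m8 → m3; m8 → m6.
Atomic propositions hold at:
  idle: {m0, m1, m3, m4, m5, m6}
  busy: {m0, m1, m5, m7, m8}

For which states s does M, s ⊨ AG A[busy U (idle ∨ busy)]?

{m1, m3, m5}

Sat(idle ∨ busy) = {m0, m1, m3, m4, m5, m6, m7, m8}
A[busy U (idle ∨ busy)]: least fixpoint, start Z0 = Sat((idle ∨ busy)) = {m0, m1, m3, m4, m5, m6, m7, m8}, add states in Sat(busy) with every successor in Z. Already a fixed point.
Sat(A[busy U (idle ∨ busy)]) = {m0, m1, m3, m4, m5, m6, m7, m8}
AG A[busy U (idle ∨ busy)]: greatest fixpoint, start Z0 = {m0, m1, m3, m4, m5, m6, m7, m8}, keep only states in Sat with every successor in Z. Z1 = {m1, m3, m4, m5, m6, m7, m8}; Z2 = {m1, m3, m4, m5, m7, m8}; Z3 = {m1, m3, m4, m5, m7}; Z4 = {m1, m3, m5, m7}; Z5 = {m1, m3, m5}; fixed.
Sat(AG A[busy U (idle ∨ busy)]) = {m1, m3, m5}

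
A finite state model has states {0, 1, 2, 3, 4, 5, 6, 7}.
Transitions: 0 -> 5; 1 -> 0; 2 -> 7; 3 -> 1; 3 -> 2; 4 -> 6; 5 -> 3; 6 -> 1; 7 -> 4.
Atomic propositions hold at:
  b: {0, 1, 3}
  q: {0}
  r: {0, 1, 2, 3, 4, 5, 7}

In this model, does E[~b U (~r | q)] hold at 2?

Sat(~b) = {2, 4, 5, 6, 7}
Sat(~r) = {6}
Sat(~r | q) = {0, 6}
E[~b U (~r | q)]: least fixpoint, start Z0 = Sat((~r | q)) = {0, 6}, add states in Sat(~b) with some successor in Z. Z1 = {0, 4, 6}; Z2 = {0, 4, 6, 7}; Z3 = {0, 2, 4, 6, 7}; fixed.
Sat(E[~b U (~r | q)]) = {0, 2, 4, 6, 7}
2 ∈ Sat(E[~b U (~r | q)]) = {0, 2, 4, 6, 7}, so the formula holds at 2.

Yes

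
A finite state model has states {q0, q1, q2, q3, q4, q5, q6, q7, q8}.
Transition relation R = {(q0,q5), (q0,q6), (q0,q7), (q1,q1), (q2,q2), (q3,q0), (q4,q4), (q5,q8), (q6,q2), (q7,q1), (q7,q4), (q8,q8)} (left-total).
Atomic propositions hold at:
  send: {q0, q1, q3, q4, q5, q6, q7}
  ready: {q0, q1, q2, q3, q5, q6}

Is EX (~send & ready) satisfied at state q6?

Sat(~send) = {q2, q8}
Sat(~send & ready) = {q2}
Sat(EX (~send & ready)) = {s : some successor in {q2}} = {q2, q6}
q6 ∈ Sat(EX (~send & ready)) = {q2, q6}, so the formula holds at q6.

Yes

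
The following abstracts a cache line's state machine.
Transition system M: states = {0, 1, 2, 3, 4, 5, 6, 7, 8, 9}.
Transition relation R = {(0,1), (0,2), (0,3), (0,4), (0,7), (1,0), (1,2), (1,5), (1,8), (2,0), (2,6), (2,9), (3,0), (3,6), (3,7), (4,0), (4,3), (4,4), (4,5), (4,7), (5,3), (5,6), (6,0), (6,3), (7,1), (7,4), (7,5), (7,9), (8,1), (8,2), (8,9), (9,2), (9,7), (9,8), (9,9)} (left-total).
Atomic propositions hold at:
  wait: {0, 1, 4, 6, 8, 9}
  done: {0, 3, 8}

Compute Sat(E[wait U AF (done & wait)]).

{0, 1, 4, 6, 8, 9}

Sat(done & wait) = {0, 8}
AF (done & wait): least fixpoint, start Z0 = {0, 8}, add states with every successor in Z. Already a fixed point.
Sat(AF (done & wait)) = {0, 8}
E[wait U AF (done & wait)]: least fixpoint, start Z0 = Sat(AF (done & wait)) = {0, 8}, add states in Sat(wait) with some successor in Z. Z1 = {0, 1, 4, 6, 8, 9}; fixed.
Sat(E[wait U AF (done & wait)]) = {0, 1, 4, 6, 8, 9}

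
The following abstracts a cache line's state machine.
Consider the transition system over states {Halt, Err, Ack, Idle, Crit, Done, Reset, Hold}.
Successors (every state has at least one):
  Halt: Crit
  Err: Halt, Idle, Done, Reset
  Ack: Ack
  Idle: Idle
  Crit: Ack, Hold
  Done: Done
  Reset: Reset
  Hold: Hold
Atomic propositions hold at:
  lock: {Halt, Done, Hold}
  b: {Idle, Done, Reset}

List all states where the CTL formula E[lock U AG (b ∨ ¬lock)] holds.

{Ack, Idle, Done, Reset}

Sat(¬lock) = {Err, Ack, Idle, Crit, Reset}
Sat(b ∨ ¬lock) = {Err, Ack, Idle, Crit, Done, Reset}
AG (b ∨ ¬lock): greatest fixpoint, start Z0 = {Err, Ack, Idle, Crit, Done, Reset}, keep only states in Sat with every successor in Z. Z1 = {Ack, Idle, Done, Reset}; fixed.
Sat(AG (b ∨ ¬lock)) = {Ack, Idle, Done, Reset}
E[lock U AG (b ∨ ¬lock)]: least fixpoint, start Z0 = Sat(AG (b ∨ ¬lock)) = {Ack, Idle, Done, Reset}, add states in Sat(lock) with some successor in Z. Already a fixed point.
Sat(E[lock U AG (b ∨ ¬lock)]) = {Ack, Idle, Done, Reset}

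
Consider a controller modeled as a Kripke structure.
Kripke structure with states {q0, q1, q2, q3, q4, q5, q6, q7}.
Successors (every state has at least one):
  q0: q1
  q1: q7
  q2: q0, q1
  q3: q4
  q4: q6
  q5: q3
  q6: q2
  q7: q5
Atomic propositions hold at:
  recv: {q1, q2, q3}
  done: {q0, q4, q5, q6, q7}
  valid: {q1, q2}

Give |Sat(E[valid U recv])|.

E[valid U recv]: least fixpoint, start Z0 = Sat(recv) = {q1, q2, q3}, add states in Sat(valid) with some successor in Z. Already a fixed point.
Sat(E[valid U recv]) = {q1, q2, q3}
|Sat(E[valid U recv])| = |{q1, q2, q3}| = 3.

3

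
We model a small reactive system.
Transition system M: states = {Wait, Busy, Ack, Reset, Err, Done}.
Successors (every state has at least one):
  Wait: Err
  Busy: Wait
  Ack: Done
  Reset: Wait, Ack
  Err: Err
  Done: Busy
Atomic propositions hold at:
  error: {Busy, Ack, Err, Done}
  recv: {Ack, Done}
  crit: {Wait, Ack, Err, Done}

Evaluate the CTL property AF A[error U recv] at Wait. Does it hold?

A[error U recv]: least fixpoint, start Z0 = Sat(recv) = {Ack, Done}, add states in Sat(error) with every successor in Z. Already a fixed point.
Sat(A[error U recv]) = {Ack, Done}
AF A[error U recv]: least fixpoint, start Z0 = {Ack, Done}, add states with every successor in Z. Already a fixed point.
Sat(AF A[error U recv]) = {Ack, Done}
Wait ∉ Sat(AF A[error U recv]) = {Ack, Done}, so the formula does not hold at Wait.

No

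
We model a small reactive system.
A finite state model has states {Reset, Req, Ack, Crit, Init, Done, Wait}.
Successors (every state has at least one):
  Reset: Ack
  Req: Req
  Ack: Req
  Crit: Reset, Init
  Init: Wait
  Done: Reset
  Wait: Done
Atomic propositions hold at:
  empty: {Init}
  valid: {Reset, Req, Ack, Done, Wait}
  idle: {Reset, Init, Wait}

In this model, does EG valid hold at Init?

No

EG valid: greatest fixpoint, start Z0 = {Reset, Req, Ack, Done, Wait}, keep only states in Sat with some successor in Z. Already a fixed point.
Sat(EG valid) = {Reset, Req, Ack, Done, Wait}
Init ∉ Sat(EG valid) = {Reset, Req, Ack, Done, Wait}, so the formula does not hold at Init.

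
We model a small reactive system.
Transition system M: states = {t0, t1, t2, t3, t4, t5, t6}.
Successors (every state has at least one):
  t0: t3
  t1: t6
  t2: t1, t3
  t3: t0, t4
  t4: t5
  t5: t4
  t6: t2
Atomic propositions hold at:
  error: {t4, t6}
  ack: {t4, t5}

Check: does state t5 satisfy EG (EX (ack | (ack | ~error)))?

Sat(~error) = {t0, t1, t2, t3, t5}
Sat(ack | ~error) = {t0, t1, t2, t3, t4, t5}
Sat(ack | (ack | ~error)) = {t0, t1, t2, t3, t4, t5}
Sat(EX (ack | (ack | ~error))) = {s : some successor in {t0, t1, t2, t3, t4, t5}} = {t0, t2, t3, t4, t5, t6}
EG (EX (ack | (ack | ~error))): greatest fixpoint, start Z0 = {t0, t2, t3, t4, t5, t6}, keep only states in Sat with some successor in Z. Already a fixed point.
Sat(EG (EX (ack | (ack | ~error)))) = {t0, t2, t3, t4, t5, t6}
t5 ∈ Sat(EG (EX (ack | (ack | ~error)))) = {t0, t2, t3, t4, t5, t6}, so the formula holds at t5.

Yes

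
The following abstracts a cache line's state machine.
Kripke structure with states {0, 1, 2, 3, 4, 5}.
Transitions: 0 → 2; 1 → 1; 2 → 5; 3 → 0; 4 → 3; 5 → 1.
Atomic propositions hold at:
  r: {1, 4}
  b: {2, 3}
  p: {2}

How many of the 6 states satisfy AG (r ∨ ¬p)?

2

Sat(¬p) = {0, 1, 3, 4, 5}
Sat(r ∨ ¬p) = {0, 1, 3, 4, 5}
AG (r ∨ ¬p): greatest fixpoint, start Z0 = {0, 1, 3, 4, 5}, keep only states in Sat with every successor in Z. Z1 = {1, 3, 4, 5}; Z2 = {1, 4, 5}; Z3 = {1, 5}; fixed.
Sat(AG (r ∨ ¬p)) = {1, 5}
|Sat(AG (r ∨ ¬p))| = |{1, 5}| = 2.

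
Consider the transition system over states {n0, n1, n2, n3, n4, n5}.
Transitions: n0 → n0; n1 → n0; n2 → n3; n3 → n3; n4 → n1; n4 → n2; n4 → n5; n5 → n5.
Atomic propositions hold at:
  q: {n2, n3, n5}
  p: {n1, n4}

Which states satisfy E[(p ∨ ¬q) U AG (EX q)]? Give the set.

{n2, n3, n4, n5}

Sat(¬q) = {n0, n1, n4}
Sat(p ∨ ¬q) = {n0, n1, n4}
Sat(EX q) = {s : some successor in {n2, n3, n5}} = {n2, n3, n4, n5}
AG (EX q): greatest fixpoint, start Z0 = {n2, n3, n4, n5}, keep only states in Sat with every successor in Z. Z1 = {n2, n3, n5}; fixed.
Sat(AG (EX q)) = {n2, n3, n5}
E[(p ∨ ¬q) U AG (EX q)]: least fixpoint, start Z0 = Sat(AG (EX q)) = {n2, n3, n5}, add states in Sat(p ∨ ¬q) with some successor in Z. Z1 = {n2, n3, n4, n5}; fixed.
Sat(E[(p ∨ ¬q) U AG (EX q)]) = {n2, n3, n4, n5}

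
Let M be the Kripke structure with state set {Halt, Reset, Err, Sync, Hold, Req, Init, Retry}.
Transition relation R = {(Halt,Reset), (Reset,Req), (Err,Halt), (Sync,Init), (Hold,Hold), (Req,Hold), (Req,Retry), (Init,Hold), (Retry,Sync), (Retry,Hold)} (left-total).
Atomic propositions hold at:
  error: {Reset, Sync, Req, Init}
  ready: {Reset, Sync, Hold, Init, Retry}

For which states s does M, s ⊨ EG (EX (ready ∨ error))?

Sat(ready ∨ error) = {Reset, Sync, Hold, Req, Init, Retry}
Sat(EX (ready ∨ error)) = {s : some successor in {Reset, Sync, Hold, Req, Init, Retry}} = {Halt, Reset, Sync, Hold, Req, Init, Retry}
EG (EX (ready ∨ error)): greatest fixpoint, start Z0 = {Halt, Reset, Sync, Hold, Req, Init, Retry}, keep only states in Sat with some successor in Z. Already a fixed point.
Sat(EG (EX (ready ∨ error))) = {Halt, Reset, Sync, Hold, Req, Init, Retry}

{Halt, Reset, Sync, Hold, Req, Init, Retry}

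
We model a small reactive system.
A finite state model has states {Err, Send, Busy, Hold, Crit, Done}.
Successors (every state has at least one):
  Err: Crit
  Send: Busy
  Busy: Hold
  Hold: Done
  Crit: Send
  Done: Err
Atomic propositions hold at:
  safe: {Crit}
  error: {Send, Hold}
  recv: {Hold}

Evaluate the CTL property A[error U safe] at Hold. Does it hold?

No

A[error U safe]: least fixpoint, start Z0 = Sat(safe) = {Crit}, add states in Sat(error) with every successor in Z. Already a fixed point.
Sat(A[error U safe]) = {Crit}
Hold ∉ Sat(A[error U safe]) = {Crit}, so the formula does not hold at Hold.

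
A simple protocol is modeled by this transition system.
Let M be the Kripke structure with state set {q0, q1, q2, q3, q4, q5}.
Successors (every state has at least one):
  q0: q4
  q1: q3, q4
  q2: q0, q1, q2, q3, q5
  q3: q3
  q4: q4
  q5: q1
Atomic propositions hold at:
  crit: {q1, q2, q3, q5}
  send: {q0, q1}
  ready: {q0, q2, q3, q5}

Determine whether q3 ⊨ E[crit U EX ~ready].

No

Sat(~ready) = {q1, q4}
Sat(EX ~ready) = {s : some successor in {q1, q4}} = {q0, q1, q2, q4, q5}
E[crit U EX ~ready]: least fixpoint, start Z0 = Sat(EX ~ready) = {q0, q1, q2, q4, q5}, add states in Sat(crit) with some successor in Z. Already a fixed point.
Sat(E[crit U EX ~ready]) = {q0, q1, q2, q4, q5}
q3 ∉ Sat(E[crit U EX ~ready]) = {q0, q1, q2, q4, q5}, so the formula does not hold at q3.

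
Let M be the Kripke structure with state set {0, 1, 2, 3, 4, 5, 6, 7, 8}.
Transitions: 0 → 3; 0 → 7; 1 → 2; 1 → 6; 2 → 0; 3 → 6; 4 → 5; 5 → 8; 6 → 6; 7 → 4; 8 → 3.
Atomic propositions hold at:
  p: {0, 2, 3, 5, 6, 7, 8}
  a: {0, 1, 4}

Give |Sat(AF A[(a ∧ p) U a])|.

5

Sat(a ∧ p) = {0}
A[(a ∧ p) U a]: least fixpoint, start Z0 = Sat(a) = {0, 1, 4}, add states in Sat(a ∧ p) with every successor in Z. Already a fixed point.
Sat(A[(a ∧ p) U a]) = {0, 1, 4}
AF A[(a ∧ p) U a]: least fixpoint, start Z0 = {0, 1, 4}, add states with every successor in Z. Z1 = {0, 1, 2, 4, 7}; fixed.
Sat(AF A[(a ∧ p) U a]) = {0, 1, 2, 4, 7}
|Sat(AF A[(a ∧ p) U a])| = |{0, 1, 2, 4, 7}| = 5.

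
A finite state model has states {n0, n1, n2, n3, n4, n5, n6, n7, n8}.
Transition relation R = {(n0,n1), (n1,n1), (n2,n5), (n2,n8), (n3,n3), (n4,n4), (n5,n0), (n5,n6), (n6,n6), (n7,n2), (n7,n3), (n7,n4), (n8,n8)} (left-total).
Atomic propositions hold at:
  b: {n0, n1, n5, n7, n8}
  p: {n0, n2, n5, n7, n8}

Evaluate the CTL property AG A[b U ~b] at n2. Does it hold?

Sat(~b) = {n2, n3, n4, n6}
A[b U ~b]: least fixpoint, start Z0 = Sat(~b) = {n2, n3, n4, n6}, add states in Sat(b) with every successor in Z. Z1 = {n2, n3, n4, n6, n7}; fixed.
Sat(A[b U ~b]) = {n2, n3, n4, n6, n7}
AG A[b U ~b]: greatest fixpoint, start Z0 = {n2, n3, n4, n6, n7}, keep only states in Sat with every successor in Z. Z1 = {n3, n4, n6, n7}; Z2 = {n3, n4, n6}; fixed.
Sat(AG A[b U ~b]) = {n3, n4, n6}
n2 ∉ Sat(AG A[b U ~b]) = {n3, n4, n6}, so the formula does not hold at n2.

No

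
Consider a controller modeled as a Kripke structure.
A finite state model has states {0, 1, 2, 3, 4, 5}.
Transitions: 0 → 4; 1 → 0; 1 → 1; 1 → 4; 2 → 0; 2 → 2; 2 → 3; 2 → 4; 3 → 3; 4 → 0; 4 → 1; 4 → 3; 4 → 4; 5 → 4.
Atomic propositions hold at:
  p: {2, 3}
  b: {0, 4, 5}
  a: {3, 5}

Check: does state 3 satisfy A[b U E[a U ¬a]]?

Sat(¬a) = {0, 1, 2, 4}
E[a U ¬a]: least fixpoint, start Z0 = Sat(¬a) = {0, 1, 2, 4}, add states in Sat(a) with some successor in Z. Z1 = {0, 1, 2, 4, 5}; fixed.
Sat(E[a U ¬a]) = {0, 1, 2, 4, 5}
A[b U E[a U ¬a]]: least fixpoint, start Z0 = Sat(E[a U ¬a]) = {0, 1, 2, 4, 5}, add states in Sat(b) with every successor in Z. Already a fixed point.
Sat(A[b U E[a U ¬a]]) = {0, 1, 2, 4, 5}
3 ∉ Sat(A[b U E[a U ¬a]]) = {0, 1, 2, 4, 5}, so the formula does not hold at 3.

No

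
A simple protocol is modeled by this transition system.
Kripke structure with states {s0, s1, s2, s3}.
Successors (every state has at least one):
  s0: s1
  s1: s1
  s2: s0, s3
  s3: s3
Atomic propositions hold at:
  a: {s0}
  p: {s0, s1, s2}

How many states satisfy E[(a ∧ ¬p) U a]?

1

Sat(¬p) = {s3}
Sat(a ∧ ¬p) = ∅
E[(a ∧ ¬p) U a]: least fixpoint, start Z0 = Sat(a) = {s0}, add states in Sat(a ∧ ¬p) with some successor in Z. Already a fixed point.
Sat(E[(a ∧ ¬p) U a]) = {s0}
|Sat(E[(a ∧ ¬p) U a])| = |{s0}| = 1.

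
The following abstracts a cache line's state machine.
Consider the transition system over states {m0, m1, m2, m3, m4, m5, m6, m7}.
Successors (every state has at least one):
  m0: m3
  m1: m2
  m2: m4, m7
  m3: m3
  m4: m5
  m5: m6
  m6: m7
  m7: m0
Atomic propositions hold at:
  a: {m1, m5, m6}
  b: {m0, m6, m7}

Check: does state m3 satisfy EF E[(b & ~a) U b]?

No

Sat(~a) = {m0, m2, m3, m4, m7}
Sat(b & ~a) = {m0, m7}
E[(b & ~a) U b]: least fixpoint, start Z0 = Sat(b) = {m0, m6, m7}, add states in Sat(b & ~a) with some successor in Z. Already a fixed point.
Sat(E[(b & ~a) U b]) = {m0, m6, m7}
EF E[(b & ~a) U b]: least fixpoint, start Z0 = {m0, m6, m7}, add states with some successor in Z. Z1 = {m0, m2, m5, m6, m7}; Z2 = {m0, m1, m2, m4, m5, m6, m7}; fixed.
Sat(EF E[(b & ~a) U b]) = {m0, m1, m2, m4, m5, m6, m7}
m3 ∉ Sat(EF E[(b & ~a) U b]) = {m0, m1, m2, m4, m5, m6, m7}, so the formula does not hold at m3.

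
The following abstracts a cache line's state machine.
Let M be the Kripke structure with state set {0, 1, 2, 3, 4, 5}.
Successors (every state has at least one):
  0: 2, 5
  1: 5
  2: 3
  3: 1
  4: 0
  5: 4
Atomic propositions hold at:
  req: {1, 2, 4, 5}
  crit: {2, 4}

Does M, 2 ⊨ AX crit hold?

No

Sat(AX crit) = {s : every successor in {2, 4}} = {5}
2 ∉ Sat(AX crit) = {5}, so the formula does not hold at 2.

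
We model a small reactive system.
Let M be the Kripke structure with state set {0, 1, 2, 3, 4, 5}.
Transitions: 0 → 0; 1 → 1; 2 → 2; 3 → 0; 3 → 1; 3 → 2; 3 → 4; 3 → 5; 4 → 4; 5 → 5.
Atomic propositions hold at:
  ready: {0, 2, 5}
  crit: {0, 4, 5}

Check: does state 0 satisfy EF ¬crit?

No

Sat(¬crit) = {1, 2, 3}
EF ¬crit: least fixpoint, start Z0 = {1, 2, 3}, add states with some successor in Z. Already a fixed point.
Sat(EF ¬crit) = {1, 2, 3}
0 ∉ Sat(EF ¬crit) = {1, 2, 3}, so the formula does not hold at 0.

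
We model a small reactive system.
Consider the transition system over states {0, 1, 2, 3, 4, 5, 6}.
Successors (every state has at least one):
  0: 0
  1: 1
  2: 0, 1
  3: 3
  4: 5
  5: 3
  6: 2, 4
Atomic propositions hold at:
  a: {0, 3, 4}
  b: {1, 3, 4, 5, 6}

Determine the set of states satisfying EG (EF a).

EF a: least fixpoint, start Z0 = {0, 3, 4}, add states with some successor in Z. Z1 = {0, 2, 3, 4, 5, 6}; fixed.
Sat(EF a) = {0, 2, 3, 4, 5, 6}
EG (EF a): greatest fixpoint, start Z0 = {0, 2, 3, 4, 5, 6}, keep only states in Sat with some successor in Z. Already a fixed point.
Sat(EG (EF a)) = {0, 2, 3, 4, 5, 6}

{0, 2, 3, 4, 5, 6}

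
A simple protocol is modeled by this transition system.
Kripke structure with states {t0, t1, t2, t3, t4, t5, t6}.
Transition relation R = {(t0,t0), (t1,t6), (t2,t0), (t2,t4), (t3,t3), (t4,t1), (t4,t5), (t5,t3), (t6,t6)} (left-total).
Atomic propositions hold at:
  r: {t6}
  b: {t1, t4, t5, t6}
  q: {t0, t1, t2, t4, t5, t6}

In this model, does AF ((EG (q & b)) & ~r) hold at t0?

Sat(q & b) = {t1, t4, t5, t6}
EG (q & b): greatest fixpoint, start Z0 = {t1, t4, t5, t6}, keep only states in Sat with some successor in Z. Z1 = {t1, t4, t6}; fixed.
Sat(EG (q & b)) = {t1, t4, t6}
Sat(~r) = {t0, t1, t2, t3, t4, t5}
Sat((EG (q & b)) & ~r) = {t1, t4}
AF ((EG (q & b)) & ~r): least fixpoint, start Z0 = {t1, t4}, add states with every successor in Z. Already a fixed point.
Sat(AF ((EG (q & b)) & ~r)) = {t1, t4}
t0 ∉ Sat(AF ((EG (q & b)) & ~r)) = {t1, t4}, so the formula does not hold at t0.

No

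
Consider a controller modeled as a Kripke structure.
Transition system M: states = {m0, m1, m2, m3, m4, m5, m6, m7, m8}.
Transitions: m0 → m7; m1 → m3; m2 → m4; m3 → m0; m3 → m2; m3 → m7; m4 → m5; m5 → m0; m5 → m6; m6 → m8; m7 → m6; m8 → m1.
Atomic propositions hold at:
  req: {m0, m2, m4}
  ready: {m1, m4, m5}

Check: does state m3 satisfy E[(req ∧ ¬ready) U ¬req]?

Sat(¬ready) = {m0, m2, m3, m6, m7, m8}
Sat(req ∧ ¬ready) = {m0, m2}
Sat(¬req) = {m1, m3, m5, m6, m7, m8}
E[(req ∧ ¬ready) U ¬req]: least fixpoint, start Z0 = Sat(¬req) = {m1, m3, m5, m6, m7, m8}, add states in Sat(req ∧ ¬ready) with some successor in Z. Z1 = {m0, m1, m3, m5, m6, m7, m8}; fixed.
Sat(E[(req ∧ ¬ready) U ¬req]) = {m0, m1, m3, m5, m6, m7, m8}
m3 ∈ Sat(E[(req ∧ ¬ready) U ¬req]) = {m0, m1, m3, m5, m6, m7, m8}, so the formula holds at m3.

Yes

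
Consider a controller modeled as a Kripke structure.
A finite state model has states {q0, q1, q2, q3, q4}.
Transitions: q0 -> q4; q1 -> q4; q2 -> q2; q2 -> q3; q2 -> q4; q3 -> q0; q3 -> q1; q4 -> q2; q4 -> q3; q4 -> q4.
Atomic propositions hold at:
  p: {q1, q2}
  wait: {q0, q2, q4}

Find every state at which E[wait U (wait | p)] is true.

Sat(wait | p) = {q0, q1, q2, q4}
E[wait U (wait | p)]: least fixpoint, start Z0 = Sat((wait | p)) = {q0, q1, q2, q4}, add states in Sat(wait) with some successor in Z. Already a fixed point.
Sat(E[wait U (wait | p)]) = {q0, q1, q2, q4}

{q0, q1, q2, q4}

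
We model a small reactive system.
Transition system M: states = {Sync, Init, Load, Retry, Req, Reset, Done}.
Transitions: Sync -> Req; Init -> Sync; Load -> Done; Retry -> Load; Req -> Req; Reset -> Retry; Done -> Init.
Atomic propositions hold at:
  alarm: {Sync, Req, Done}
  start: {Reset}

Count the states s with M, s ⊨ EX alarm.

4

Sat(EX alarm) = {s : some successor in {Sync, Req, Done}} = {Sync, Init, Load, Req}
|Sat(EX alarm)| = |{Sync, Init, Load, Req}| = 4.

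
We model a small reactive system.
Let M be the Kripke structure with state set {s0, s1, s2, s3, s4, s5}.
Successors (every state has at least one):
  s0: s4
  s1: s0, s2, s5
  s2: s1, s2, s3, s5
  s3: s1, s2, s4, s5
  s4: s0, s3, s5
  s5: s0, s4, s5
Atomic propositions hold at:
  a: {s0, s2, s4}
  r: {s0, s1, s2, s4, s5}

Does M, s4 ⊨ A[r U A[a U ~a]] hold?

Sat(~a) = {s1, s3, s5}
A[a U ~a]: least fixpoint, start Z0 = Sat(~a) = {s1, s3, s5}, add states in Sat(a) with every successor in Z. Already a fixed point.
Sat(A[a U ~a]) = {s1, s3, s5}
A[r U A[a U ~a]]: least fixpoint, start Z0 = Sat(A[a U ~a]) = {s1, s3, s5}, add states in Sat(r) with every successor in Z. Already a fixed point.
Sat(A[r U A[a U ~a]]) = {s1, s3, s5}
s4 ∉ Sat(A[r U A[a U ~a]]) = {s1, s3, s5}, so the formula does not hold at s4.

No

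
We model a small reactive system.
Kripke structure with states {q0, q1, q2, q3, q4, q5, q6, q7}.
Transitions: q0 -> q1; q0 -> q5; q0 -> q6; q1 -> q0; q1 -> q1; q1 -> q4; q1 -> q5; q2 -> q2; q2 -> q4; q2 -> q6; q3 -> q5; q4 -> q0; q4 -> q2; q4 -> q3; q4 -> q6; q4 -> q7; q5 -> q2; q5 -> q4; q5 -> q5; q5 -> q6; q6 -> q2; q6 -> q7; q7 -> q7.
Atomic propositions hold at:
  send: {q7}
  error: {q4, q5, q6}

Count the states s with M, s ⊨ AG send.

AG send: greatest fixpoint, start Z0 = {q7}, keep only states in Sat with every successor in Z. Already a fixed point.
Sat(AG send) = {q7}
|Sat(AG send)| = |{q7}| = 1.

1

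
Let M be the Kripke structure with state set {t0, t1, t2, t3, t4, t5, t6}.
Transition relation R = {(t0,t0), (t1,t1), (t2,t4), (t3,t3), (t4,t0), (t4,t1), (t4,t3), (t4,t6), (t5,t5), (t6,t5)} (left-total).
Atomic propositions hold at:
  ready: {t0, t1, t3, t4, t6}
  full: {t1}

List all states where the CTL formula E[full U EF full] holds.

{t1, t2, t4}

EF full: least fixpoint, start Z0 = {t1}, add states with some successor in Z. Z1 = {t1, t4}; Z2 = {t1, t2, t4}; fixed.
Sat(EF full) = {t1, t2, t4}
E[full U EF full]: least fixpoint, start Z0 = Sat(EF full) = {t1, t2, t4}, add states in Sat(full) with some successor in Z. Already a fixed point.
Sat(E[full U EF full]) = {t1, t2, t4}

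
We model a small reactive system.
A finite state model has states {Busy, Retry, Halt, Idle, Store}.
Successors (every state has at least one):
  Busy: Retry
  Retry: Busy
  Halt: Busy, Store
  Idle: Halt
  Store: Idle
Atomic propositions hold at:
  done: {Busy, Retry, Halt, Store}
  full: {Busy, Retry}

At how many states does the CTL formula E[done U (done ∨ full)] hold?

Sat(done ∨ full) = {Busy, Retry, Halt, Store}
E[done U (done ∨ full)]: least fixpoint, start Z0 = Sat((done ∨ full)) = {Busy, Retry, Halt, Store}, add states in Sat(done) with some successor in Z. Already a fixed point.
Sat(E[done U (done ∨ full)]) = {Busy, Retry, Halt, Store}
|Sat(E[done U (done ∨ full)])| = |{Busy, Retry, Halt, Store}| = 4.

4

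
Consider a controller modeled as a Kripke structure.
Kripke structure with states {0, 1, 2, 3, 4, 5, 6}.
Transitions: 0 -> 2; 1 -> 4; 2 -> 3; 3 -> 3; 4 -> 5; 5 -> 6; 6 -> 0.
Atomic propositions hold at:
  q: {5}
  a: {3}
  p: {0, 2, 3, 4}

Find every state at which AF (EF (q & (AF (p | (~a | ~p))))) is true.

Sat(~a) = {0, 1, 2, 4, 5, 6}
Sat(~p) = {1, 5, 6}
Sat(~a | ~p) = {0, 1, 2, 4, 5, 6}
Sat(p | (~a | ~p)) = {0, 1, 2, 3, 4, 5, 6}
AF (p | (~a | ~p)): least fixpoint, start Z0 = {0, 1, 2, 3, 4, 5, 6}, add states with every successor in Z. Already a fixed point.
Sat(AF (p | (~a | ~p))) = {0, 1, 2, 3, 4, 5, 6}
Sat(q & (AF (p | (~a | ~p)))) = {5}
EF (q & (AF (p | (~a | ~p)))): least fixpoint, start Z0 = {5}, add states with some successor in Z. Z1 = {4, 5}; Z2 = {1, 4, 5}; fixed.
Sat(EF (q & (AF (p | (~a | ~p))))) = {1, 4, 5}
AF (EF (q & (AF (p | (~a | ~p))))): least fixpoint, start Z0 = {1, 4, 5}, add states with every successor in Z. Already a fixed point.
Sat(AF (EF (q & (AF (p | (~a | ~p)))))) = {1, 4, 5}

{1, 4, 5}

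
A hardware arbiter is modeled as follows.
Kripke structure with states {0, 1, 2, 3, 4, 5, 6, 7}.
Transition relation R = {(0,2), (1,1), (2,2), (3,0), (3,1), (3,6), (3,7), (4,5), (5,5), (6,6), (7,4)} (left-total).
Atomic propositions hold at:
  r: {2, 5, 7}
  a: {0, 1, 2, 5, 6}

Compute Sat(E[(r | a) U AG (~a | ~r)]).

{1, 6}

Sat(r | a) = {0, 1, 2, 5, 6, 7}
Sat(~a) = {3, 4, 7}
Sat(~r) = {0, 1, 3, 4, 6}
Sat(~a | ~r) = {0, 1, 3, 4, 6, 7}
AG (~a | ~r): greatest fixpoint, start Z0 = {0, 1, 3, 4, 6, 7}, keep only states in Sat with every successor in Z. Z1 = {1, 3, 6, 7}; Z2 = {1, 6}; fixed.
Sat(AG (~a | ~r)) = {1, 6}
E[(r | a) U AG (~a | ~r)]: least fixpoint, start Z0 = Sat(AG (~a | ~r)) = {1, 6}, add states in Sat(r | a) with some successor in Z. Already a fixed point.
Sat(E[(r | a) U AG (~a | ~r)]) = {1, 6}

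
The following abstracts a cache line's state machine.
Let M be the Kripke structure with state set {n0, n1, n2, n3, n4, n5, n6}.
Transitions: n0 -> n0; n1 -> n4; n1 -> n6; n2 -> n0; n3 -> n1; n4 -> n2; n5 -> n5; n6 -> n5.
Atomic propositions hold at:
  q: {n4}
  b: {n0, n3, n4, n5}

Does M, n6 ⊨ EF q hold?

No

EF q: least fixpoint, start Z0 = {n4}, add states with some successor in Z. Z1 = {n1, n4}; Z2 = {n1, n3, n4}; fixed.
Sat(EF q) = {n1, n3, n4}
n6 ∉ Sat(EF q) = {n1, n3, n4}, so the formula does not hold at n6.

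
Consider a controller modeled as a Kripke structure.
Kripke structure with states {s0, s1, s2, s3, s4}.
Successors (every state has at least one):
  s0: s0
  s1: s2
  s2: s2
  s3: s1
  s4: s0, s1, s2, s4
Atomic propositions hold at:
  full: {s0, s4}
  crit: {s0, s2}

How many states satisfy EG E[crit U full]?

E[crit U full]: least fixpoint, start Z0 = Sat(full) = {s0, s4}, add states in Sat(crit) with some successor in Z. Already a fixed point.
Sat(E[crit U full]) = {s0, s4}
EG E[crit U full]: greatest fixpoint, start Z0 = {s0, s4}, keep only states in Sat with some successor in Z. Already a fixed point.
Sat(EG E[crit U full]) = {s0, s4}
|Sat(EG E[crit U full])| = |{s0, s4}| = 2.

2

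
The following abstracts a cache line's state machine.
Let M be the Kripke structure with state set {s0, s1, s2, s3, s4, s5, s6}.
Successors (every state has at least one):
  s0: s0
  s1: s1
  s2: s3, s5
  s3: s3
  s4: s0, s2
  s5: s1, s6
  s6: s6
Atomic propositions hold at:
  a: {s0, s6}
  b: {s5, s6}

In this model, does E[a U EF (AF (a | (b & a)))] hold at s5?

Sat(b & a) = {s6}
Sat(a | (b & a)) = {s0, s6}
AF (a | (b & a)): least fixpoint, start Z0 = {s0, s6}, add states with every successor in Z. Already a fixed point.
Sat(AF (a | (b & a))) = {s0, s6}
EF (AF (a | (b & a))): least fixpoint, start Z0 = {s0, s6}, add states with some successor in Z. Z1 = {s0, s4, s5, s6}; Z2 = {s0, s2, s4, s5, s6}; fixed.
Sat(EF (AF (a | (b & a)))) = {s0, s2, s4, s5, s6}
E[a U EF (AF (a | (b & a)))]: least fixpoint, start Z0 = Sat(EF (AF (a | (b & a)))) = {s0, s2, s4, s5, s6}, add states in Sat(a) with some successor in Z. Already a fixed point.
Sat(E[a U EF (AF (a | (b & a)))]) = {s0, s2, s4, s5, s6}
s5 ∈ Sat(E[a U EF (AF (a | (b & a)))]) = {s0, s2, s4, s5, s6}, so the formula holds at s5.

Yes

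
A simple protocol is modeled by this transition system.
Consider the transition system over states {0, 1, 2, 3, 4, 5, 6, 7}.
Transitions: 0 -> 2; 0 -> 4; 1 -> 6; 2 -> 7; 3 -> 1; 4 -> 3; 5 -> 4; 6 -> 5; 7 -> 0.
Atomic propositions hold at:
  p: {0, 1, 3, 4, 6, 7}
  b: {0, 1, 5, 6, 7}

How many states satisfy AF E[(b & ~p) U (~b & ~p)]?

1

Sat(~p) = {2, 5}
Sat(b & ~p) = {5}
Sat(~b) = {2, 3, 4}
Sat(~b & ~p) = {2}
E[(b & ~p) U (~b & ~p)]: least fixpoint, start Z0 = Sat((~b & ~p)) = {2}, add states in Sat(b & ~p) with some successor in Z. Already a fixed point.
Sat(E[(b & ~p) U (~b & ~p)]) = {2}
AF E[(b & ~p) U (~b & ~p)]: least fixpoint, start Z0 = {2}, add states with every successor in Z. Already a fixed point.
Sat(AF E[(b & ~p) U (~b & ~p)]) = {2}
|Sat(AF E[(b & ~p) U (~b & ~p)])| = |{2}| = 1.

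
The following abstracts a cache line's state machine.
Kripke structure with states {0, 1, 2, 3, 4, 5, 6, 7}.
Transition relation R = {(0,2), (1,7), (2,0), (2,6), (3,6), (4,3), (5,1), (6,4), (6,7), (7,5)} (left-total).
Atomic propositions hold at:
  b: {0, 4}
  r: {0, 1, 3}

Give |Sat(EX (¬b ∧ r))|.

2

Sat(¬b) = {1, 2, 3, 5, 6, 7}
Sat(¬b ∧ r) = {1, 3}
Sat(EX (¬b ∧ r)) = {s : some successor in {1, 3}} = {4, 5}
|Sat(EX (¬b ∧ r))| = |{4, 5}| = 2.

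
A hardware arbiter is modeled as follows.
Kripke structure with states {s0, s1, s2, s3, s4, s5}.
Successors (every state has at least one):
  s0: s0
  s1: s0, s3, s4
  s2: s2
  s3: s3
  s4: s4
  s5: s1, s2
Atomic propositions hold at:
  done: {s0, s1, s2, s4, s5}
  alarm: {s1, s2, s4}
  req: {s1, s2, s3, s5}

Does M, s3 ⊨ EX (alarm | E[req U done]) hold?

E[req U done]: least fixpoint, start Z0 = Sat(done) = {s0, s1, s2, s4, s5}, add states in Sat(req) with some successor in Z. Already a fixed point.
Sat(E[req U done]) = {s0, s1, s2, s4, s5}
Sat(alarm | E[req U done]) = {s0, s1, s2, s4, s5}
Sat(EX (alarm | E[req U done])) = {s : some successor in {s0, s1, s2, s4, s5}} = {s0, s1, s2, s4, s5}
s3 ∉ Sat(EX (alarm | E[req U done])) = {s0, s1, s2, s4, s5}, so the formula does not hold at s3.

No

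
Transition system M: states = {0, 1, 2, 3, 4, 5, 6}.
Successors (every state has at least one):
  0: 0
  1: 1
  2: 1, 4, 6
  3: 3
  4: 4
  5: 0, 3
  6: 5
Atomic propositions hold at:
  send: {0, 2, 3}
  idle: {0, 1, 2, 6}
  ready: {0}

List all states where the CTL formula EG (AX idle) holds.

Sat(AX idle) = {s : every successor in {0, 1, 2, 6}} = {0, 1}
EG (AX idle): greatest fixpoint, start Z0 = {0, 1}, keep only states in Sat with some successor in Z. Already a fixed point.
Sat(EG (AX idle)) = {0, 1}

{0, 1}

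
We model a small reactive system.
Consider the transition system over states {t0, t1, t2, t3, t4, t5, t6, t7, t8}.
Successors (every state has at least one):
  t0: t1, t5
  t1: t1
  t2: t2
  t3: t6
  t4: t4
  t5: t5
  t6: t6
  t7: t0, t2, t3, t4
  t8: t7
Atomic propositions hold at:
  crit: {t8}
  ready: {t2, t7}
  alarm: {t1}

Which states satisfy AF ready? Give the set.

{t2, t7, t8}

AF ready: least fixpoint, start Z0 = {t2, t7}, add states with every successor in Z. Z1 = {t2, t7, t8}; fixed.
Sat(AF ready) = {t2, t7, t8}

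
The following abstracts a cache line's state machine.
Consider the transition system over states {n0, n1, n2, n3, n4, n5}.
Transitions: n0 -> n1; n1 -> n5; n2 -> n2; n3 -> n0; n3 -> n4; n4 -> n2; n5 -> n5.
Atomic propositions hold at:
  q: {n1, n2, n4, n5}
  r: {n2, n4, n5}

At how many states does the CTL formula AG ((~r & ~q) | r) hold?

3

Sat(~r) = {n0, n1, n3}
Sat(~q) = {n0, n3}
Sat(~r & ~q) = {n0, n3}
Sat((~r & ~q) | r) = {n0, n2, n3, n4, n5}
AG ((~r & ~q) | r): greatest fixpoint, start Z0 = {n0, n2, n3, n4, n5}, keep only states in Sat with every successor in Z. Z1 = {n2, n3, n4, n5}; Z2 = {n2, n4, n5}; fixed.
Sat(AG ((~r & ~q) | r)) = {n2, n4, n5}
|Sat(AG ((~r & ~q) | r))| = |{n2, n4, n5}| = 3.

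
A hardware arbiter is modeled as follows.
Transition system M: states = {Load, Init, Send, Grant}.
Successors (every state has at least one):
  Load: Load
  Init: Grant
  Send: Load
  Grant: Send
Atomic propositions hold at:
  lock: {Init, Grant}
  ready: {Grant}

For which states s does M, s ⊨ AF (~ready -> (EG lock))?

{Init, Grant}

Sat(~ready) = {Load, Init, Send}
EG lock: greatest fixpoint, start Z0 = {Init, Grant}, keep only states in Sat with some successor in Z. Z1 = {Init}; Z2 = ∅; fixed.
Sat(EG lock) = ∅
Sat(~ready -> (EG lock)) = {Grant}
AF (~ready -> (EG lock)): least fixpoint, start Z0 = {Grant}, add states with every successor in Z. Z1 = {Init, Grant}; fixed.
Sat(AF (~ready -> (EG lock))) = {Init, Grant}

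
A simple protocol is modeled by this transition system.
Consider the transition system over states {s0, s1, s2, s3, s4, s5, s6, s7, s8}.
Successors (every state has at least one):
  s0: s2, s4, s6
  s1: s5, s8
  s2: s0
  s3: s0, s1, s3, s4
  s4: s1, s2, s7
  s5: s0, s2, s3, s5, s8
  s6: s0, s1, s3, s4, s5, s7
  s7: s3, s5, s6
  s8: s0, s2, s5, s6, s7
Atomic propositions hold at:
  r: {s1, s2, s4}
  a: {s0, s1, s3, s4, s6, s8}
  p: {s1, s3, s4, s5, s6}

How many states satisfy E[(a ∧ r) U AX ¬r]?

4

Sat(a ∧ r) = {s1, s4}
Sat(¬r) = {s0, s3, s5, s6, s7, s8}
Sat(AX ¬r) = {s : every successor in {s0, s3, s5, s6, s7, s8}} = {s1, s2, s7}
E[(a ∧ r) U AX ¬r]: least fixpoint, start Z0 = Sat(AX ¬r) = {s1, s2, s7}, add states in Sat(a ∧ r) with some successor in Z. Z1 = {s1, s2, s4, s7}; fixed.
Sat(E[(a ∧ r) U AX ¬r]) = {s1, s2, s4, s7}
|Sat(E[(a ∧ r) U AX ¬r])| = |{s1, s2, s4, s7}| = 4.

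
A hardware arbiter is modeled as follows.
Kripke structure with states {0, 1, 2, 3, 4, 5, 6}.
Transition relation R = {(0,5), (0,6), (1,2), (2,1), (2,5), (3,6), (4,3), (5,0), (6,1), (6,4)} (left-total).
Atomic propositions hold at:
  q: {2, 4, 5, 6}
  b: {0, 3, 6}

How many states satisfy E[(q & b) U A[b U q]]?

Sat(q & b) = {6}
A[b U q]: least fixpoint, start Z0 = Sat(q) = {2, 4, 5, 6}, add states in Sat(b) with every successor in Z. Z1 = {0, 2, 3, 4, 5, 6}; fixed.
Sat(A[b U q]) = {0, 2, 3, 4, 5, 6}
E[(q & b) U A[b U q]]: least fixpoint, start Z0 = Sat(A[b U q]) = {0, 2, 3, 4, 5, 6}, add states in Sat(q & b) with some successor in Z. Already a fixed point.
Sat(E[(q & b) U A[b U q]]) = {0, 2, 3, 4, 5, 6}
|Sat(E[(q & b) U A[b U q]])| = |{0, 2, 3, 4, 5, 6}| = 6.

6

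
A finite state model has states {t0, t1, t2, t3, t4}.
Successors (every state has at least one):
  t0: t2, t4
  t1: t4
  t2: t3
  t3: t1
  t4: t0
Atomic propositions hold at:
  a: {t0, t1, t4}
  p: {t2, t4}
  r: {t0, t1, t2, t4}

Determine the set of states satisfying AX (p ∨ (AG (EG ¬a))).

{t0, t1}

Sat(¬a) = {t2, t3}
EG ¬a: greatest fixpoint, start Z0 = {t2, t3}, keep only states in Sat with some successor in Z. Z1 = {t2}; Z2 = ∅; fixed.
Sat(EG ¬a) = ∅
AG (EG ¬a): greatest fixpoint, start Z0 = ∅, keep only states in Sat with every successor in Z. Already a fixed point.
Sat(AG (EG ¬a)) = ∅
Sat(p ∨ (AG (EG ¬a))) = {t2, t4}
Sat(AX (p ∨ (AG (EG ¬a)))) = {s : every successor in {t2, t4}} = {t0, t1}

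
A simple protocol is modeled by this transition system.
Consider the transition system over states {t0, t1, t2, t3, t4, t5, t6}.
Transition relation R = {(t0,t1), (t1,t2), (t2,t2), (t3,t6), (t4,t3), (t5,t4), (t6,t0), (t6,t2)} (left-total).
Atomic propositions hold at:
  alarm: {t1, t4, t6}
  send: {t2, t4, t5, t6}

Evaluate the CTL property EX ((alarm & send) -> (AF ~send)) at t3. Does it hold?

No

Sat(alarm & send) = {t4, t6}
Sat(~send) = {t0, t1, t3}
AF ~send: least fixpoint, start Z0 = {t0, t1, t3}, add states with every successor in Z. Z1 = {t0, t1, t3, t4}; Z2 = {t0, t1, t3, t4, t5}; fixed.
Sat(AF ~send) = {t0, t1, t3, t4, t5}
Sat((alarm & send) -> (AF ~send)) = {t0, t1, t2, t3, t4, t5}
Sat(EX ((alarm & send) -> (AF ~send))) = {s : some successor in {t0, t1, t2, t3, t4, t5}} = {t0, t1, t2, t4, t5, t6}
t3 ∉ Sat(EX ((alarm & send) -> (AF ~send))) = {t0, t1, t2, t4, t5, t6}, so the formula does not hold at t3.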